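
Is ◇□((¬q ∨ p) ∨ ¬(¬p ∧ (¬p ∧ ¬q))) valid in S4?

Tableau for the negation ¬◇□((¬q ∨ p) ∨ ¬(¬p ∧ (¬p ∧ ¬q))):
1. ¬◇□((¬q ∨ p) ∨ ¬(¬p ∧ (¬p ∧ ¬q))), u
2. ¬□((¬q ∨ p) ∨ ¬(¬p ∧ (¬p ∧ ¬q))), u
3. ¬((¬q ∨ p) ∨ ¬(¬p ∧ (¬p ∧ ¬q))), v
4. ¬(¬q ∨ p), v
5. ¬p ∧ (¬p ∧ ¬q), v
6. q, v
7. ¬p, v
8. ¬p ∧ ¬q, v
9. ¬q, v
Accessibility: uRu, uRv, vRv
Branch closes: q and ¬q both at v.
Every branch of the negation's tableau closes; the branch above is one of them.

Yes, valid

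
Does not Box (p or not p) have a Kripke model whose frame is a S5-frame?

Unsatisfiable (every branch closes)

1. not Box (p or not p), w0
2. not (p or not p), w1
3. not p, w1
4. p, w1
Accessibility: w0Rw0, w0Rw1, w1Rw0, w1Rw1
Branch closes: p and not p both at w1.
All branches of the tableau close; one closing branch shown above.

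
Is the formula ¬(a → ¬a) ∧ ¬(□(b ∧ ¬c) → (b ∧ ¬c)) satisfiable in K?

Satisfiable

1. ¬(a → ¬a) ∧ ¬(□(b ∧ ¬c) → (b ∧ ¬c)), w0
2. ¬(a → ¬a), w0
3. ¬(□(b ∧ ¬c) → (b ∧ ¬c)), w0
4. a, w0
5. □(b ∧ ¬c), w0
6. ¬(b ∧ ¬c), w0
7. c, w0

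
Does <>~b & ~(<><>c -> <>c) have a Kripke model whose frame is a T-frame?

Satisfiable

1. <>~b & ~(<><>c -> <>c), u
2. <>~b, u
3. ~(<><>c -> <>c), u
4. <><>c, u
5. ~<>c, u
6. ~c, u
7. ~b, v
8. ~c, v
9. <>c, w
10. ~c, w
11. c, x
Accessibility: uRu, uRv, uRw, vRv, wRw, wRx, xRx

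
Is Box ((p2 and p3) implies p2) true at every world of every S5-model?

Valid

Tableau for the negation not Box ((p2 and p3) implies p2):
1. not Box ((p2 and p3) implies p2), u
2. not ((p2 and p3) implies p2), v
3. p2 and p3, v
4. not p2, v
5. p2, v
6. p3, v
Accessibility: uRu, uRv, vRu, vRv
Branch closes: p2 and not p2 both at v.
Every branch of the negation's tableau closes; the branch above is one of them.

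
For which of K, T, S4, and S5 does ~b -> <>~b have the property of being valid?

T-tableau for the negation ~(~b -> <>~b):
1. ~(~b -> <>~b), u
2. ~b, u
3. ~<>~b, u
4. b, u
Accessibility: uRu
Branch closes: b and ~b both at u.
Every branch closes (one shown): valid in T, hence also in S4, S5 (every theorem of T is a theorem of S4 and S5).
K-tableau for the negation ~(~b -> <>~b):
1. ~(~b -> <>~b), u
2. ~b, u
3. ~<>~b, u
Complete open branch: countermodel on a K-frame, so not valid in K.

T, S4, S5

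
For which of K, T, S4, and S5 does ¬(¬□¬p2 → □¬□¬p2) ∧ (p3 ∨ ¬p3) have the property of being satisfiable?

S4-tableau for the formula:
1. ¬(¬□¬p2 → □¬□¬p2) ∧ (p3 ∨ ¬p3), w0
2. ¬(¬□¬p2 → □¬□¬p2), w0
3. p3 ∨ ¬p3, w0
4. ¬□¬p2, w0
5. ¬□¬□¬p2, w0
6. ¬p3, w0
7. p2, w1
8. □¬p2, w2
9. ¬p2, w2
Accessibility: w0Rw0, w0Rw1, w0Rw2, w1Rw1, w2Rw2
Complete open branch: satisfiable in S4, hence also in K, T (this S4-model is also a K-model and a T-model).
S5-tableau for the formula:
1. ¬(¬□¬p2 → □¬□¬p2) ∧ (p3 ∨ ¬p3), w0
2. ¬(¬□¬p2 → □¬□¬p2), w0
3. p3 ∨ ¬p3, w0
4. ¬□¬p2, w0
5. ¬□¬□¬p2, w0
6. ¬p3, w0
7. p2, w1
8. □¬p2, w2
9. ¬p2, w0
10. ¬p2, w1
Accessibility: w0Rw0, w0Rw1, w0Rw2, w1Rw0, w1Rw1, w1Rw2, w2Rw0, w2Rw1, w2Rw2
Branch closes: p2 and ¬p2 both at w1.
Every branch closes (one shown): unsatisfiable in S5.

K, T, S4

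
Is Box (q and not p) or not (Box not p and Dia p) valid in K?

Yes, valid

Tableau for the negation not (Box (q and not p) or not (Box not p and Dia p)):
1. not (Box (q and not p) or not (Box not p and Dia p)), w0
2. not Box (q and not p), w0
3. Box not p and Dia p, w0
4. Box not p, w0
5. Dia p, w0
6. not (q and not p), w1
7. not p, w1
8. not q, w1
9. p, w2
10. not p, w2
Accessibility: w0Rw1, w0Rw2
Branch closes: p and not p both at w2.
Every branch of the negation's tableau closes; the branch above is one of them.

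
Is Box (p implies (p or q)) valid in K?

Valid

Tableau for the negation not Box (p implies (p or q)):
1. not Box (p implies (p or q)), u
2. not (p implies (p or q)), v
3. p, v
4. not (p or q), v
5. not p, v
6. not q, v
Accessibility: uRv
Branch closes: p and not p both at v.
Every branch of the negation's tableau closes; the branch above is one of them.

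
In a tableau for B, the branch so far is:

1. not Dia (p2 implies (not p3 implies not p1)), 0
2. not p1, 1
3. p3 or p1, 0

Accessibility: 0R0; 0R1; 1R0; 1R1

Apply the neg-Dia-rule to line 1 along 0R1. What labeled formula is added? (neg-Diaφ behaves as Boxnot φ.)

not (p2 implies (not p3 implies not p1)), 1

neg-Diaφ behaves as Boxnot φ: propagate the negated body to each accessible world.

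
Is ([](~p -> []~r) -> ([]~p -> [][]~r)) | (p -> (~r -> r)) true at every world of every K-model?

Valid in K

Tableau for the negation ~(([](~p -> []~r) -> ([]~p -> [][]~r)) | (p -> (~r -> r))):
1. ~(([](~p -> []~r) -> ([]~p -> [][]~r)) | (p -> (~r -> r))), 0
2. ~([](~p -> []~r) -> ([]~p -> [][]~r)), 0
3. ~(p -> (~r -> r)), 0
4. [](~p -> []~r), 0
5. ~([]~p -> [][]~r), 0
6. p, 0
7. ~(~r -> r), 0
8. []~p, 0
9. ~[][]~r, 0
10. ~r, 0
11. ~[]~r, 1
12. ~p -> []~r, 1
13. ~p, 1
14. []~r, 1
15. r, 2
16. ~r, 2
Accessibility: 0R1, 1R2
Branch closes: r and ~r both at 2.
All branches of the negation close; one closing branch shown above.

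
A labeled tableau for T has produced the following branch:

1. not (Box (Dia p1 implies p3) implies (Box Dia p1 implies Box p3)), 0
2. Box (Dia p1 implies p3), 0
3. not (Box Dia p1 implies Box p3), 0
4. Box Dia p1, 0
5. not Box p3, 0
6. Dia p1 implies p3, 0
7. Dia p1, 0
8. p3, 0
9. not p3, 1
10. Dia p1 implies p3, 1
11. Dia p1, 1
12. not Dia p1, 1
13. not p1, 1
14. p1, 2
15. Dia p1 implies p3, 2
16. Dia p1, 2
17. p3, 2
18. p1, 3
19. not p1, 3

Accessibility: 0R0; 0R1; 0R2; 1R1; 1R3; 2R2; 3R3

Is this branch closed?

Both p1 and not p1 appear at 3.

Closed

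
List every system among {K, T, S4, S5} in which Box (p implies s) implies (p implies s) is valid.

K-tableau for the negation not (Box (p implies s) implies (p implies s)):
1. not (Box (p implies s) implies (p implies s)), 0
2. Box (p implies s), 0
3. not (p implies s), 0
4. p, 0
5. not s, 0
Complete open branch: countermodel on a K-frame, so not valid in K.
T-tableau for the negation not (Box (p implies s) implies (p implies s)):
1. not (Box (p implies s) implies (p implies s)), 0
2. Box (p implies s), 0
3. not (p implies s), 0
4. p, 0
5. not s, 0
6. p implies s, 0
7. s, 0
Accessibility: 0R0
Branch closes: s and not s both at 0.
Every branch closes (one shown): valid in T, hence also in S4, S5 (every theorem of T is a theorem of S4 and S5).

T, S4, S5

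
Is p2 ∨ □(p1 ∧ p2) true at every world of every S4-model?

Tableau for the negation ¬(p2 ∨ □(p1 ∧ p2)):
1. ¬(p2 ∨ □(p1 ∧ p2)), w0
2. ¬p2, w0
3. ¬□(p1 ∧ p2), w0
4. ¬(p1 ∧ p2), w1
5. ¬p2, w1
Accessibility: w0Rw0, w0Rw1, w1Rw1
The negation has an open branch (countermodel exists).

Invalid (countermodel exists)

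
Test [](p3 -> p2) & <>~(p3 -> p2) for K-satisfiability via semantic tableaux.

1. [](p3 -> p2) & <>~(p3 -> p2), u
2. [](p3 -> p2), u
3. <>~(p3 -> p2), u
4. ~(p3 -> p2), v
5. p3, v
6. ~p2, v
7. p3 -> p2, v
8. p2, v
Accessibility: uRv
Branch closes: p2 and ~p2 both at v.
(One branch shown.) All branches close.

Unsatisfiable (every branch closes)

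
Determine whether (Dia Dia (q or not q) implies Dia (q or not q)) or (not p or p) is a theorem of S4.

Yes, valid

Tableau for the negation not ((Dia Dia (q or not q) implies Dia (q or not q)) or (not p or p)):
1. not ((Dia Dia (q or not q) implies Dia (q or not q)) or (not p or p)), u
2. not (Dia Dia (q or not q) implies Dia (q or not q)), u
3. not (not p or p), u
4. Dia Dia (q or not q), u
5. not Dia (q or not q), u
6. p, u
7. not p, u
Accessibility: uRu
Branch closes: p and not p both at u.
Every branch of the negation's tableau closes; the branch above is one of them.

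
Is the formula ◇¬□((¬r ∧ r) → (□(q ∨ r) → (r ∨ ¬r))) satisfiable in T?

1. ◇¬□((¬r ∧ r) → (□(q ∨ r) → (r ∨ ¬r))), w0
2. ¬□((¬r ∧ r) → (□(q ∨ r) → (r ∨ ¬r))), w1   [◇-rule on 1: fresh world w1, w0Rw1]
3. ¬((¬r ∧ r) → (□(q ∨ r) → (r ∨ ¬r))), w2   [¬□-rule on 2: fresh world w2, w1Rw2]
4. ¬r ∧ r, w2   [¬→-rule on 3]
5. ¬(□(q ∨ r) → (r ∨ ¬r)), w2   [¬→-rule on 3]
6. ¬r, w2   [∧-rule on 4]
7. r, w2   [∧-rule on 4]
Accessibility: w0Rw0, w0Rw1, w1Rw1, w1Rw2, w2Rw2
Branch closes: r and ¬r both at w2.
Every branch closes; the branch above is one of them.

Unsatisfiable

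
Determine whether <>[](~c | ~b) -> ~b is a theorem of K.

Not valid

Tableau for the negation ~(<>[](~c | ~b) -> ~b):
1. ~(<>[](~c | ~b) -> ~b), u
2. <>[](~c | ~b), u   [~->-rule on 1]
3. b, u   [~->-rule on 1]
4. [](~c | ~b), v   [<>-rule on 2: fresh world v, uRv]
Accessibility: uRv
The negation has an open branch (countermodel exists).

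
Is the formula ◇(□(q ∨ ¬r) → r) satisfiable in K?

1. ◇(□(q ∨ ¬r) → r), u
2. □(q ∨ ¬r) → r, v
3. r, v
Accessibility: uRv

Satisfiable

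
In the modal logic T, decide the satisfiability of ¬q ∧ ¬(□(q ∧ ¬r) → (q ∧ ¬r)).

1. ¬q ∧ ¬(□(q ∧ ¬r) → (q ∧ ¬r)), u
2. ¬q, u   [∧-rule on 1]
3. ¬(□(q ∧ ¬r) → (q ∧ ¬r)), u   [∧-rule on 1]
4. □(q ∧ ¬r), u   [¬→-rule on 3]
5. ¬(q ∧ ¬r), u   [¬→-rule on 3]
6. q ∧ ¬r, u   [□-rule on 4 via uRu]
7. q, u   [∧-rule on 6]
8. ¬r, u   [∧-rule on 6]
Accessibility: uRu
Branch closes: q and ¬q both at u.
(One branch shown.) All branches close.

No, unsatisfiable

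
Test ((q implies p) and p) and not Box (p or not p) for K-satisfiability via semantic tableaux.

1. ((q implies p) and p) and not Box (p or not p), w0
2. (q implies p) and p, w0
3. not Box (p or not p), w0
4. q implies p, w0
5. p, w0
6. not (p or not p), w1
7. not p, w1
8. p, w1
Accessibility: w0Rw1
Branch closes: p and not p both at w1.
Every branch closes; the branch above is one of them.

Unsatisfiable (every branch closes)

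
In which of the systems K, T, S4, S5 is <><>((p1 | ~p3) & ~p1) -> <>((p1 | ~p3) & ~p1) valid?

T-tableau for the negation ~(<><>((p1 | ~p3) & ~p1) -> <>((p1 | ~p3) & ~p1)):
1. ~(<><>((p1 | ~p3) & ~p1) -> <>((p1 | ~p3) & ~p1)), 0
2. <><>((p1 | ~p3) & ~p1), 0
3. ~<>((p1 | ~p3) & ~p1), 0
4. ~((p1 | ~p3) & ~p1), 0
5. p1, 0
6. <>((p1 | ~p3) & ~p1), 1
7. ~((p1 | ~p3) & ~p1), 1
8. p1, 1
9. (p1 | ~p3) & ~p1, 2
10. p1 | ~p3, 2
11. ~p1, 2
12. ~p3, 2
Accessibility: 0R0, 0R1, 1R1, 1R2, 2R2
Complete open branch: countermodel on a T-frame, so not valid in T, nor in K (the same frame is also a K-frame).
S4-tableau for the negation ~(<><>((p1 | ~p3) & ~p1) -> <>((p1 | ~p3) & ~p1)):
1. ~(<><>((p1 | ~p3) & ~p1) -> <>((p1 | ~p3) & ~p1)), 0
2. <><>((p1 | ~p3) & ~p1), 0
3. ~<>((p1 | ~p3) & ~p1), 0
4. ~((p1 | ~p3) & ~p1), 0
5. ~(p1 | ~p3), 0
6. ~p1, 0
7. p3, 0
8. <>((p1 | ~p3) & ~p1), 1
9. ~((p1 | ~p3) & ~p1), 1
10. ~(p1 | ~p3), 1
11. ~p1, 1
12. p3, 1
13. (p1 | ~p3) & ~p1, 2
14. p1 | ~p3, 2
15. ~p1, 2
16. ~((p1 | ~p3) & ~p1), 2
17. ~p3, 2
18. ~(p1 | ~p3), 2
19. p3, 2
Accessibility: 0R0, 0R1, 0R2, 1R1, 1R2, 2R2
Branch closes: p3 and ~p3 both at 2.
Every branch closes (one shown): valid in S4, hence also in S5 (every theorem of S4 is a theorem of S5).

S4, S5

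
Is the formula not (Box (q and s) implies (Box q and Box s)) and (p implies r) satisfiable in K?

No, unsatisfiable

1. not (Box (q and s) implies (Box q and Box s)) and (p implies r), u
2. not (Box (q and s) implies (Box q and Box s)), u   [and-rule on 1]
3. p implies r, u   [and-rule on 1]
4. Box (q and s), u   [neg-implies-rule on 2]
5. not (Box q and Box s), u   [neg-implies-rule on 2]
6. r, u   [implies-rule on 3 (branches; this branch)]
7. not Box s, u   [neg-and-rule on 5 (branches; this branch)]
8. not s, v   [neg-Box-rule on 7: fresh world v, uRv]
9. q and s, v   [Box-rule on 4 via uRv]
10. q, v   [and-rule on 9]
11. s, v   [and-rule on 9]
Accessibility: uRv
Branch closes: s and not s both at v.
(One branch shown.) All branches close.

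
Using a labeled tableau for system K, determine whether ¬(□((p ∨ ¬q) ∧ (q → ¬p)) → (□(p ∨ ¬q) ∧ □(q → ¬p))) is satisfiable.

No, unsatisfiable

1. ¬(□((p ∨ ¬q) ∧ (q → ¬p)) → (□(p ∨ ¬q) ∧ □(q → ¬p))), u
2. □((p ∨ ¬q) ∧ (q → ¬p)), u   [¬→-rule on 1]
3. ¬(□(p ∨ ¬q) ∧ □(q → ¬p)), u   [¬→-rule on 1]
4. ¬□(q → ¬p), u   [¬∧-rule on 3 (branches; this branch)]
5. ¬(q → ¬p), v   [¬□-rule on 4: fresh world v, uRv]
6. q, v   [¬→-rule on 5]
7. p, v   [¬→-rule on 5]
8. (p ∨ ¬q) ∧ (q → ¬p), v   [□-rule on 2 via uRv]
9. p ∨ ¬q, v   [∧-rule on 8]
10. q → ¬p, v   [∧-rule on 8]
11. ¬p, v   [→-rule on 10 (branches; this branch)]
Accessibility: uRv
Branch closes: p and ¬p both at v.
(One branch shown.) All branches close.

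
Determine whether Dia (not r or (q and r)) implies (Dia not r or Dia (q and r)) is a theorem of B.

Yes, valid

Tableau for the negation not (Dia (not r or (q and r)) implies (Dia not r or Dia (q and r))):
1. not (Dia (not r or (q and r)) implies (Dia not r or Dia (q and r))), w0
2. Dia (not r or (q and r)), w0   [neg-implies-rule on 1]
3. not (Dia not r or Dia (q and r)), w0   [neg-implies-rule on 1]
4. not Dia not r, w0   [neg-or-rule on 3]
5. not Dia (q and r), w0   [neg-or-rule on 3]
6. r, w0   [neg-Dia-rule on 4 via w0Rw0]
7. not (q and r), w0   [neg-Dia-rule on 5 via w0Rw0]
8. not q, w0   [neg-and-rule on 7 (branches; this branch)]
9. not r or (q and r), w1   [Dia-rule on 2: fresh world w1, w0Rw1]
10. r, w1   [neg-Dia-rule on 4 via w0Rw1]
11. not (q and r), w1   [neg-Dia-rule on 5 via w0Rw1]
12. q and r, w1   [or-rule on 9 (branches; this branch)]
13. q, w1   [and-rule on 12]
14. not r, w1   [neg-and-rule on 11 (branches; this branch)]
Accessibility: w0Rw0, w0Rw1, w1Rw0, w1Rw1
Branch closes: r and not r both at w1.
All branches of the negation close; one closing branch shown above.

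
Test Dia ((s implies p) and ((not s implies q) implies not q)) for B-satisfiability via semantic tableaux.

Yes, satisfiable

1. Dia ((s implies p) and ((not s implies q) implies not q)), w0
2. (s implies p) and ((not s implies q) implies not q), w1   [Dia-rule on 1: fresh world w1, w0Rw1]
3. s implies p, w1   [and-rule on 2]
4. (not s implies q) implies not q, w1   [and-rule on 2]
5. p, w1   [implies-rule on 3 (branches; this branch)]
6. not q, w1   [implies-rule on 4 (branches; this branch)]
Accessibility: w0Rw0, w0Rw1, w1Rw0, w1Rw1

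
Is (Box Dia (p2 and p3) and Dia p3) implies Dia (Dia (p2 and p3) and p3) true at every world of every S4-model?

Yes, valid

Tableau for the negation not ((Box Dia (p2 and p3) and Dia p3) implies Dia (Dia (p2 and p3) and p3)):
1. not ((Box Dia (p2 and p3) and Dia p3) implies Dia (Dia (p2 and p3) and p3)), 0
2. Box Dia (p2 and p3) and Dia p3, 0
3. not Dia (Dia (p2 and p3) and p3), 0
4. Box Dia (p2 and p3), 0
5. Dia p3, 0
6. not (Dia (p2 and p3) and p3), 0
7. Dia (p2 and p3), 0
8. not Dia (p2 and p3), 0
9. not (p2 and p3), 0
10. not p3, 0
11. p3, 1
12. not (Dia (p2 and p3) and p3), 1
13. Dia (p2 and p3), 1
14. not (p2 and p3), 1
15. not Dia (p2 and p3), 1
16. not p2, 1
17. p2 and p3, 2
18. p2, 2
19. p3, 2
20. not (Dia (p2 and p3) and p3), 2
21. Dia (p2 and p3), 2
22. not (p2 and p3), 2
23. not Dia (p2 and p3), 2
24. not p3, 2
Accessibility: 0R0, 0R1, 0R2, 1R1, 2R2
Branch closes: p3 and not p3 both at 2.
Every branch of the negation's tableau closes; the branch above is one of them.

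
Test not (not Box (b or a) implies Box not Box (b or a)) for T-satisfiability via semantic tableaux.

Satisfiable

1. not (not Box (b or a) implies Box not Box (b or a)), 0
2. not Box (b or a), 0   [neg-implies-rule on 1]
3. not Box not Box (b or a), 0   [neg-implies-rule on 1]
4. not (b or a), 1   [neg-Box-rule on 2: fresh world 1, 0R1]
5. not b, 1   [neg-or-rule on 4]
6. not a, 1   [neg-or-rule on 4]
7. Box (b or a), 2   [neg-Box-rule on 3: fresh world 2, 0R2]
8. b or a, 2   [Box-rule on 7 via 2R2]
9. a, 2   [or-rule on 8 (branches; this branch)]
Accessibility: 0R0, 0R1, 0R2, 1R1, 2R2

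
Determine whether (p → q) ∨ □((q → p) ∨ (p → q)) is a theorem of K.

Valid

Tableau for the negation ¬((p → q) ∨ □((q → p) ∨ (p → q))):
1. ¬((p → q) ∨ □((q → p) ∨ (p → q))), w0
2. ¬(p → q), w0
3. ¬□((q → p) ∨ (p → q)), w0
4. p, w0
5. ¬q, w0
6. ¬((q → p) ∨ (p → q)), w1
7. ¬(q → p), w1
8. ¬(p → q), w1
9. q, w1
10. ¬p, w1
11. p, w1
12. ¬q, w1
Accessibility: w0Rw1
Branch closes: p and ¬p both at w1.
Every branch of the negation's tableau closes; the branch above is one of them.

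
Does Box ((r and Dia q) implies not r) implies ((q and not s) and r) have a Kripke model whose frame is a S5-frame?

1. Box ((r and Dia q) implies not r) implies ((q and not s) and r), u
2. (q and not s) and r, u
3. q and not s, u
4. r, u
5. q, u
6. not s, u
Accessibility: uRu

Satisfiable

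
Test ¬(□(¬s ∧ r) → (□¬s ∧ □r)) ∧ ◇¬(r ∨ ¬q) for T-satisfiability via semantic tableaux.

1. ¬(□(¬s ∧ r) → (□¬s ∧ □r)) ∧ ◇¬(r ∨ ¬q), 0
2. ¬(□(¬s ∧ r) → (□¬s ∧ □r)), 0
3. ◇¬(r ∨ ¬q), 0
4. □(¬s ∧ r), 0
5. ¬(□¬s ∧ □r), 0
6. ¬s ∧ r, 0
7. ¬s, 0
8. r, 0
9. ¬□r, 0
10. ¬(r ∨ ¬q), 1
11. ¬r, 1
12. q, 1
13. ¬s ∧ r, 1
14. ¬s, 1
15. r, 1
Accessibility: 0R0, 0R1, 1R1
Branch closes: r and ¬r both at 1.
Every branch closes; the branch above is one of them.

Unsatisfiable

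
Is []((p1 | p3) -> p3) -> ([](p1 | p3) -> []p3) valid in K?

Tableau for the negation ~([]((p1 | p3) -> p3) -> ([](p1 | p3) -> []p3)):
1. ~([]((p1 | p3) -> p3) -> ([](p1 | p3) -> []p3)), w0
2. []((p1 | p3) -> p3), w0
3. ~([](p1 | p3) -> []p3), w0
4. [](p1 | p3), w0
5. ~[]p3, w0
6. ~p3, w1
7. (p1 | p3) -> p3, w1
8. p1 | p3, w1
9. ~(p1 | p3), w1
10. ~p1, w1
11. p3, w1
Accessibility: w0Rw1
Branch closes: p3 and ~p3 both at w1.
All branches of the negation close; one closing branch shown above.

Valid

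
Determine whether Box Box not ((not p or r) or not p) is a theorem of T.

Tableau for the negation not Box Box not ((not p or r) or not p):
1. not Box Box not ((not p or r) or not p), 0
2. not Box not ((not p or r) or not p), 1
3. (not p or r) or not p, 2
4. not p, 2
Accessibility: 0R0, 0R1, 1R1, 1R2, 2R2
The negation has an open branch (countermodel exists).

Not valid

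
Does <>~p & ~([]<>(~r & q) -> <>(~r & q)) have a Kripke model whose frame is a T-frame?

1. <>~p & ~([]<>(~r & q) -> <>(~r & q)), 0
2. <>~p, 0
3. ~([]<>(~r & q) -> <>(~r & q)), 0
4. []<>(~r & q), 0
5. ~<>(~r & q), 0
6. <>(~r & q), 0
7. ~(~r & q), 0
8. ~q, 0
9. ~p, 1
10. <>(~r & q), 1
11. ~(~r & q), 1
12. ~q, 1
13. ~r & q, 2
14. ~r, 2
15. q, 2
16. <>(~r & q), 2
17. ~(~r & q), 2
18. ~q, 2
Accessibility: 0R0, 0R1, 0R2, 1R1, 2R2
Branch closes: q and ~q both at 2.
All branches of the tableau close; one closing branch shown above.

Unsatisfiable (every branch closes)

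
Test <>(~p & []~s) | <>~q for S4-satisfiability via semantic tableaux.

1. <>(~p & []~s) | <>~q, u
2. <>~q, u
3. ~q, v
Accessibility: uRu, uRv, vRv

Yes, satisfiable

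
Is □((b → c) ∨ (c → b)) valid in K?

Tableau for the negation ¬□((b → c) ∨ (c → b)):
1. ¬□((b → c) ∨ (c → b)), w0
2. ¬((b → c) ∨ (c → b)), w1   [¬□-rule on 1: fresh world w1, w0Rw1]
3. ¬(b → c), w1   [¬∨-rule on 2]
4. ¬(c → b), w1   [¬∨-rule on 2]
5. b, w1   [¬→-rule on 3]
6. ¬c, w1   [¬→-rule on 3]
7. c, w1   [¬→-rule on 4]
8. ¬b, w1   [¬→-rule on 4]
Accessibility: w0Rw1
Branch closes: c and ¬c both at w1.
All branches of the negation close; one closing branch shown above.

Yes, valid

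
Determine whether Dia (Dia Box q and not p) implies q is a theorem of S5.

Tableau for the negation not (Dia (Dia Box q and not p) implies q):
1. not (Dia (Dia Box q and not p) implies q), u
2. Dia (Dia Box q and not p), u
3. not q, u
4. Dia Box q and not p, v
5. Dia Box q, v
6. not p, v
7. Box q, w
8. q, u
Accessibility: uRu, uRv, uRw, vRu, vRv, vRw, wRu, wRv, wRw
Branch closes: q and not q both at u.
Every branch of the negation's tableau closes; the branch above is one of them.

Yes, valid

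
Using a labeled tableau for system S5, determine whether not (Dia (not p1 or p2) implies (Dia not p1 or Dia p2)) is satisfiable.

1. not (Dia (not p1 or p2) implies (Dia not p1 or Dia p2)), w0
2. Dia (not p1 or p2), w0
3. not (Dia not p1 or Dia p2), w0
4. not Dia not p1, w0
5. not Dia p2, w0
6. p1, w0
7. not p2, w0
8. not p1 or p2, w1
9. p1, w1
10. not p2, w1
11. p2, w1
Accessibility: w0Rw0, w0Rw1, w1Rw0, w1Rw1
Branch closes: p2 and not p2 both at w1.
(One branch shown.) All branches close.

Unsatisfiable (every branch closes)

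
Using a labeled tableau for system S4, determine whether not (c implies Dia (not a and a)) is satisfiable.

Yes, satisfiable

1. not (c implies Dia (not a and a)), u
2. c, u
3. not Dia (not a and a), u
4. not (not a and a), u
5. not a, u
Accessibility: uRu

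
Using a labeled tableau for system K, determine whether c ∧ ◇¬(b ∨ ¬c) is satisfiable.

Satisfiable

1. c ∧ ◇¬(b ∨ ¬c), u
2. c, u
3. ◇¬(b ∨ ¬c), u
4. ¬(b ∨ ¬c), v
5. ¬b, v
6. c, v
Accessibility: uRv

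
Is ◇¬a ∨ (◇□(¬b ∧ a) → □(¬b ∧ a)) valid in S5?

Valid in S5

Tableau for the negation ¬(◇¬a ∨ (◇□(¬b ∧ a) → □(¬b ∧ a))):
1. ¬(◇¬a ∨ (◇□(¬b ∧ a) → □(¬b ∧ a))), w0
2. ¬◇¬a, w0   [¬∨-rule on 1]
3. ¬(◇□(¬b ∧ a) → □(¬b ∧ a)), w0   [¬∨-rule on 1]
4. ◇□(¬b ∧ a), w0   [¬→-rule on 3]
5. ¬□(¬b ∧ a), w0   [¬→-rule on 3]
6. a, w0   [¬◇-rule on 2 via w0Rw0]
7. □(¬b ∧ a), w1   [◇-rule on 4: fresh world w1, w0Rw1]
8. a, w1   [¬◇-rule on 2 via w0Rw1]
9. ¬b ∧ a, w0   [□-rule on 7 via w1Rw0]
10. ¬b, w0   [∧-rule on 9]
11. ¬b ∧ a, w1   [□-rule on 7 via w1Rw1]
12. ¬b, w1   [∧-rule on 11]
13. ¬(¬b ∧ a), w2   [¬□-rule on 5: fresh world w2, w0Rw2]
14. a, w2   [¬◇-rule on 2 via w0Rw2]
15. ¬b ∧ a, w2   [□-rule on 7 via w1Rw2]
16. ¬b, w2   [∧-rule on 15]
17. ¬a, w2   [¬∧-rule on 13 (branches; this branch)]
Accessibility: w0Rw0, w0Rw1, w0Rw2, w1Rw0, w1Rw1, w1Rw2, w2Rw0, w2Rw1, w2Rw2
Branch closes: a and ¬a both at w2.
Every branch of the negation's tableau closes; the branch above is one of them.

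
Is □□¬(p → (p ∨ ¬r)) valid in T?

Not valid

Tableau for the negation ¬□□¬(p → (p ∨ ¬r)):
1. ¬□□¬(p → (p ∨ ¬r)), 0
2. ¬□¬(p → (p ∨ ¬r)), 1
3. p → (p ∨ ¬r), 2
4. p ∨ ¬r, 2
5. ¬r, 2
Accessibility: 0R0, 0R1, 1R1, 1R2, 2R2
The negation has an open branch (countermodel exists).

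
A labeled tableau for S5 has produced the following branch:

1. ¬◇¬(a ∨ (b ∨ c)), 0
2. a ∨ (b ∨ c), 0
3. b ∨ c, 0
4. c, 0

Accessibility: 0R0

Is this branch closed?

Open

No world carries both an atom and its negation.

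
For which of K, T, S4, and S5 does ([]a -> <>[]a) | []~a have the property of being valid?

T, S4, S5

K-tableau for the negation ~(([]a -> <>[]a) | []~a):
1. ~(([]a -> <>[]a) | []~a), 0
2. ~([]a -> <>[]a), 0
3. ~[]~a, 0
4. []a, 0
5. ~<>[]a, 0
6. a, 1
7. ~[]a, 1
8. ~a, 2
Accessibility: 0R1, 1R2
Complete open branch: countermodel on a K-frame, so not valid in K.
T-tableau for the negation ~(([]a -> <>[]a) | []~a):
1. ~(([]a -> <>[]a) | []~a), 0
2. ~([]a -> <>[]a), 0
3. ~[]~a, 0
4. []a, 0
5. ~<>[]a, 0
6. a, 0
7. ~[]a, 0
8. a, 1
9. ~[]a, 1
10. ~a, 2
11. a, 2
Accessibility: 0R0, 0R1, 0R2, 1R1, 2R2
Branch closes: a and ~a both at 2.
Every branch closes (one shown): valid in T, hence also in S4, S5 (every theorem of T is a theorem of S4 and S5).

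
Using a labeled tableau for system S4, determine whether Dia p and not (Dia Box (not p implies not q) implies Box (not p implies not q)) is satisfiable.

Satisfiable

1. Dia p and not (Dia Box (not p implies not q) implies Box (not p implies not q)), w0
2. Dia p, w0
3. not (Dia Box (not p implies not q) implies Box (not p implies not q)), w0
4. Dia Box (not p implies not q), w0
5. not Box (not p implies not q), w0
6. p, w1
7. Box (not p implies not q), w2
8. not p implies not q, w2
9. not q, w2
10. not (not p implies not q), w3
11. not p, w3
12. q, w3
Accessibility: w0Rw0, w0Rw1, w0Rw2, w0Rw3, w1Rw1, w2Rw2, w3Rw3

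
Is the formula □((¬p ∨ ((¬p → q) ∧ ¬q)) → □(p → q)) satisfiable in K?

1. □((¬p ∨ ((¬p → q) ∧ ¬q)) → □(p → q)), u

Satisfiable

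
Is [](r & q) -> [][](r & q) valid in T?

Invalid (countermodel exists)

Tableau for the negation ~([](r & q) -> [][](r & q)):
1. ~([](r & q) -> [][](r & q)), w0
2. [](r & q), w0
3. ~[][](r & q), w0
4. r & q, w0
5. r, w0
6. q, w0
7. ~[](r & q), w1
8. r & q, w1
9. r, w1
10. q, w1
11. ~(r & q), w2
12. ~q, w2
Accessibility: w0Rw0, w0Rw1, w1Rw1, w1Rw2, w2Rw2
The negation has an open branch (countermodel exists).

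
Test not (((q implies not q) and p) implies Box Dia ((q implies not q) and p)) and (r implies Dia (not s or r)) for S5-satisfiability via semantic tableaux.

1. not (((q implies not q) and p) implies Box Dia ((q implies not q) and p)) and (r implies Dia (not s or r)), u
2. not (((q implies not q) and p) implies Box Dia ((q implies not q) and p)), u   [and-rule on 1]
3. r implies Dia (not s or r), u   [and-rule on 1]
4. (q implies not q) and p, u   [neg-implies-rule on 2]
5. not Box Dia ((q implies not q) and p), u   [neg-implies-rule on 2]
6. q implies not q, u   [and-rule on 4]
7. p, u   [and-rule on 4]
8. Dia (not s or r), u   [implies-rule on 3 (branches; this branch)]
9. not q, u   [implies-rule on 6 (branches; this branch)]
10. not Dia ((q implies not q) and p), v   [neg-Box-rule on 5: fresh world v, uRv]
11. not ((q implies not q) and p), u   [neg-Dia-rule on 10 via vRu]
12. not ((q implies not q) and p), v   [neg-Dia-rule on 10 via vRv]
13. not (q implies not q), u   [neg-and-rule on 11 (branches; this branch)]
14. q, u   [neg-implies-rule on 13]
Accessibility: uRu, uRv, vRu, vRv
Branch closes: q and not q both at u.
Every branch closes; the branch above is one of them.

Unsatisfiable (every branch closes)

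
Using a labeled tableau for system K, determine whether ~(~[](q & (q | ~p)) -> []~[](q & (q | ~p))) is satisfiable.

1. ~(~[](q & (q | ~p)) -> []~[](q & (q | ~p))), 0
2. ~[](q & (q | ~p)), 0
3. ~[]~[](q & (q | ~p)), 0
4. ~(q & (q | ~p)), 1
5. ~(q | ~p), 1
6. ~q, 1
7. p, 1
8. [](q & (q | ~p)), 2
Accessibility: 0R1, 0R2

Satisfiable (open branch found)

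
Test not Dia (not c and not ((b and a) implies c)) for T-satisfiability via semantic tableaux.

1. not Dia (not c and not ((b and a) implies c)), 0
2. not (not c and not ((b and a) implies c)), 0   [neg-Dia-rule on 1 via 0R0]
3. (b and a) implies c, 0   [neg-and-rule on 2 (branches; this branch)]
4. c, 0   [implies-rule on 3 (branches; this branch)]
Accessibility: 0R0

Satisfiable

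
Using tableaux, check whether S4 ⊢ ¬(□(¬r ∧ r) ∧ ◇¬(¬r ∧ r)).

Tableau for the negation □(¬r ∧ r) ∧ ◇¬(¬r ∧ r):
1. □(¬r ∧ r) ∧ ◇¬(¬r ∧ r), w0
2. □(¬r ∧ r), w0
3. ◇¬(¬r ∧ r), w0
4. ¬r ∧ r, w0
5. ¬r, w0
6. r, w0
Accessibility: w0Rw0
Branch closes: r and ¬r both at w0.
All branches of the negation close; one closing branch shown above.

Valid in S4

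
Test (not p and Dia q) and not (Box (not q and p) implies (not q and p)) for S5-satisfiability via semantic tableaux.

1. (not p and Dia q) and not (Box (not q and p) implies (not q and p)), 0
2. not p and Dia q, 0   [and-rule on 1]
3. not (Box (not q and p) implies (not q and p)), 0   [and-rule on 1]
4. not p, 0   [and-rule on 2]
5. Dia q, 0   [and-rule on 2]
6. Box (not q and p), 0   [neg-implies-rule on 3]
7. not (not q and p), 0   [neg-implies-rule on 3]
8. not q and p, 0   [Box-rule on 6 via 0R0]
9. not q, 0   [and-rule on 8]
10. p, 0   [and-rule on 8]
Accessibility: 0R0
Branch closes: p and not p both at 0.
All branches of the tableau close; one closing branch shown above.

Unsatisfiable (every branch closes)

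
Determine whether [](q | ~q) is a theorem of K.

Tableau for the negation ~[](q | ~q):
1. ~[](q | ~q), 0
2. ~(q | ~q), 1
3. ~q, 1
4. q, 1
Accessibility: 0R1
Branch closes: q and ~q both at 1.
All branches of the negation close; one closing branch shown above.

Valid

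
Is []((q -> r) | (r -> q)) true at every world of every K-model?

Tableau for the negation ~[]((q -> r) | (r -> q)):
1. ~[]((q -> r) | (r -> q)), u
2. ~((q -> r) | (r -> q)), v
3. ~(q -> r), v
4. ~(r -> q), v
5. q, v
6. ~r, v
7. r, v
8. ~q, v
Accessibility: uRv
Branch closes: r and ~r both at v.
Every branch of the negation's tableau closes; the branch above is one of them.

Valid in K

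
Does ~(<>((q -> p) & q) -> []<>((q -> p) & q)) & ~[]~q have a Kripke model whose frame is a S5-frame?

Unsatisfiable

1. ~(<>((q -> p) & q) -> []<>((q -> p) & q)) & ~[]~q, u
2. ~(<>((q -> p) & q) -> []<>((q -> p) & q)), u   [&-rule on 1]
3. ~[]~q, u   [&-rule on 1]
4. <>((q -> p) & q), u   [~->-rule on 2]
5. ~[]<>((q -> p) & q), u   [~->-rule on 2]
6. q, v   [~[]-rule on 3: fresh world v, uRv]
7. (q -> p) & q, w   [<>-rule on 4: fresh world w, uRw]
8. q -> p, w   [&-rule on 7]
9. q, w   [&-rule on 7]
10. p, w   [->-rule on 8 (branches; this branch)]
11. ~<>((q -> p) & q), x   [~[]-rule on 5: fresh world x, uRx]
12. ~((q -> p) & q), u   [~<>-rule on 11 via xRu]
13. ~((q -> p) & q), v   [~<>-rule on 11 via xRv]
14. ~((q -> p) & q), w   [~<>-rule on 11 via xRw]
15. ~((q -> p) & q), x   [~<>-rule on 11 via xRx]
16. ~(q -> p), u   [~&-rule on 12 (branches; this branch)]
17. q, u   [~->-rule on 16]
18. ~p, u   [~->-rule on 16]
19. ~(q -> p), v   [~&-rule on 13 (branches; this branch)]
20. ~p, v   [~->-rule on 19]
21. ~(q -> p), w   [~&-rule on 14 (branches; this branch)]
22. ~p, w   [~->-rule on 21]
Accessibility: uRu, uRv, uRw, uRx, vRu, vRv, vRw, vRx, wRu, wRv, wRw, wRx, xRu, xRv, xRw, xRx
Branch closes: p and ~p both at w.
(One branch shown.) All branches close.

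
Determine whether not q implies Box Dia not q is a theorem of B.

Tableau for the negation not (not q implies Box Dia not q):
1. not (not q implies Box Dia not q), u
2. not q, u
3. not Box Dia not q, u
4. not Dia not q, v
5. q, u
Accessibility: uRu, uRv, vRu, vRv
Branch closes: q and not q both at u.
All branches of the negation close; one closing branch shown above.

Valid in B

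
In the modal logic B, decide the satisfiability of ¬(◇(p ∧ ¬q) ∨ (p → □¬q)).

Yes, satisfiable

1. ¬(◇(p ∧ ¬q) ∨ (p → □¬q)), 0
2. ¬◇(p ∧ ¬q), 0   [¬∨-rule on 1]
3. ¬(p → □¬q), 0   [¬∨-rule on 1]
4. p, 0   [¬→-rule on 3]
5. ¬□¬q, 0   [¬→-rule on 3]
6. ¬(p ∧ ¬q), 0   [¬◇-rule on 2 via 0R0]
7. q, 0   [¬∧-rule on 6 (branches; this branch)]
8. q, 1   [¬□-rule on 5: fresh world 1, 0R1]
9. ¬(p ∧ ¬q), 1   [¬◇-rule on 2 via 0R1]
Accessibility: 0R0, 0R1, 1R0, 1R1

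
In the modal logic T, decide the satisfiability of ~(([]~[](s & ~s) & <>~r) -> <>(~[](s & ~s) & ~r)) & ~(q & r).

1. ~(([]~[](s & ~s) & <>~r) -> <>(~[](s & ~s) & ~r)) & ~(q & r), 0
2. ~(([]~[](s & ~s) & <>~r) -> <>(~[](s & ~s) & ~r)), 0
3. ~(q & r), 0
4. []~[](s & ~s) & <>~r, 0
5. ~<>(~[](s & ~s) & ~r), 0
6. []~[](s & ~s), 0
7. <>~r, 0
8. ~(~[](s & ~s) & ~r), 0
9. ~[](s & ~s), 0
10. ~q, 0
11. r, 0
12. ~r, 1
13. ~(~[](s & ~s) & ~r), 1
14. ~[](s & ~s), 1
15. [](s & ~s), 1
16. s & ~s, 1
17. s, 1
18. ~s, 1
Accessibility: 0R0, 0R1, 1R1
Branch closes: s and ~s both at 1.
(One branch shown.) All branches close.

No, unsatisfiable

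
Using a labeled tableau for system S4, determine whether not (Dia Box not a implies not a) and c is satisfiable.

Satisfiable (open branch found)

1. not (Dia Box not a implies not a) and c, 0
2. not (Dia Box not a implies not a), 0
3. c, 0
4. Dia Box not a, 0
5. a, 0
6. Box not a, 1
7. not a, 1
Accessibility: 0R0, 0R1, 1R1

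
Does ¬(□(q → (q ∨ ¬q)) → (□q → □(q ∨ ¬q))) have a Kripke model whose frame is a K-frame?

Unsatisfiable (every branch closes)

1. ¬(□(q → (q ∨ ¬q)) → (□q → □(q ∨ ¬q))), 0
2. □(q → (q ∨ ¬q)), 0   [¬→-rule on 1]
3. ¬(□q → □(q ∨ ¬q)), 0   [¬→-rule on 1]
4. □q, 0   [¬→-rule on 3]
5. ¬□(q ∨ ¬q), 0   [¬→-rule on 3]
6. ¬(q ∨ ¬q), 1   [¬□-rule on 5: fresh world 1, 0R1]
7. ¬q, 1   [¬∨-rule on 6]
8. q, 1   [¬∨-rule on 6]
Accessibility: 0R1
Branch closes: q and ¬q both at 1.
(One branch shown.) All branches close.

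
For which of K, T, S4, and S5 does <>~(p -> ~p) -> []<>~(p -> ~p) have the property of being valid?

S5

S5-tableau for the negation ~(<>~(p -> ~p) -> []<>~(p -> ~p)):
1. ~(<>~(p -> ~p) -> []<>~(p -> ~p)), w0
2. <>~(p -> ~p), w0
3. ~[]<>~(p -> ~p), w0
4. ~(p -> ~p), w1
5. p, w1
6. ~<>~(p -> ~p), w2
7. p -> ~p, w0
8. p -> ~p, w1
9. p -> ~p, w2
10. ~p, w0
11. ~p, w1
Accessibility: w0Rw0, w0Rw1, w0Rw2, w1Rw0, w1Rw1, w1Rw2, w2Rw0, w2Rw1, w2Rw2
Branch closes: p and ~p both at w1.
Every branch closes (one shown): valid in S5.
S4-tableau for the negation ~(<>~(p -> ~p) -> []<>~(p -> ~p)):
1. ~(<>~(p -> ~p) -> []<>~(p -> ~p)), w0
2. <>~(p -> ~p), w0
3. ~[]<>~(p -> ~p), w0
4. ~(p -> ~p), w1
5. p, w1
6. ~<>~(p -> ~p), w2
7. p -> ~p, w2
8. ~p, w2
Accessibility: w0Rw0, w0Rw1, w0Rw2, w1Rw1, w2Rw2
Complete open branch: countermodel on an S4-frame, so not valid in S4, nor in K, T (the same frame is also a K-frame and a T-frame).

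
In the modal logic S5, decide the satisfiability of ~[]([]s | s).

1. ~[]([]s | s), w0
2. ~([]s | s), w1
3. ~[]s, w1
4. ~s, w1
5. ~s, w2
Accessibility: w0Rw0, w0Rw1, w0Rw2, w1Rw0, w1Rw1, w1Rw2, w2Rw0, w2Rw1, w2Rw2

Satisfiable (open branch found)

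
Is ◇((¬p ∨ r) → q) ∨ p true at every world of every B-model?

Tableau for the negation ¬(◇((¬p ∨ r) → q) ∨ p):
1. ¬(◇((¬p ∨ r) → q) ∨ p), w0
2. ¬◇((¬p ∨ r) → q), w0
3. ¬p, w0
4. ¬((¬p ∨ r) → q), w0
5. ¬p ∨ r, w0
6. ¬q, w0
7. r, w0
Accessibility: w0Rw0
The negation has an open branch (countermodel exists).

Not valid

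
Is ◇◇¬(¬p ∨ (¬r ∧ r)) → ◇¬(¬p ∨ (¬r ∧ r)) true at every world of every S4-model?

Valid in S4

Tableau for the negation ¬(◇◇¬(¬p ∨ (¬r ∧ r)) → ◇¬(¬p ∨ (¬r ∧ r))):
1. ¬(◇◇¬(¬p ∨ (¬r ∧ r)) → ◇¬(¬p ∨ (¬r ∧ r))), 0
2. ◇◇¬(¬p ∨ (¬r ∧ r)), 0   [¬→-rule on 1]
3. ¬◇¬(¬p ∨ (¬r ∧ r)), 0   [¬→-rule on 1]
4. ¬p ∨ (¬r ∧ r), 0   [¬◇-rule on 3 via 0R0]
5. ¬p, 0   [∨-rule on 4 (branches; this branch)]
6. ◇¬(¬p ∨ (¬r ∧ r)), 1   [◇-rule on 2: fresh world 1, 0R1]
7. ¬p ∨ (¬r ∧ r), 1   [¬◇-rule on 3 via 0R1]
8. ¬p, 1   [∨-rule on 7 (branches; this branch)]
9. ¬(¬p ∨ (¬r ∧ r)), 2   [◇-rule on 6: fresh world 2, 1R2]
10. p, 2   [¬∨-rule on 9]
11. ¬(¬r ∧ r), 2   [¬∨-rule on 9]
12. ¬p ∨ (¬r ∧ r), 2   [¬◇-rule on 3 via 0R2]
13. ¬r, 2   [¬∧-rule on 11 (branches; this branch)]
14. ¬r ∧ r, 2   [∨-rule on 12 (branches; this branch)]
15. r, 2   [∧-rule on 14]
Accessibility: 0R0, 0R1, 0R2, 1R1, 1R2, 2R2
Branch closes: r and ¬r both at 2.
All branches of the negation close; one closing branch shown above.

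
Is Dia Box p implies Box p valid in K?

No, not valid

Tableau for the negation not (Dia Box p implies Box p):
1. not (Dia Box p implies Box p), 0
2. Dia Box p, 0   [neg-implies-rule on 1]
3. not Box p, 0   [neg-implies-rule on 1]
4. Box p, 1   [Dia-rule on 2: fresh world 1, 0R1]
5. not p, 2   [neg-Box-rule on 3: fresh world 2, 0R2]
Accessibility: 0R1, 0R2
The negation has an open branch (countermodel exists).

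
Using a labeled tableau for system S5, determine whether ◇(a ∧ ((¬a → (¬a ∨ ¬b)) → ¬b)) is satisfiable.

Satisfiable (open branch found)

1. ◇(a ∧ ((¬a → (¬a ∨ ¬b)) → ¬b)), w0
2. a ∧ ((¬a → (¬a ∨ ¬b)) → ¬b), w1
3. a, w1
4. (¬a → (¬a ∨ ¬b)) → ¬b, w1
5. ¬b, w1
Accessibility: w0Rw0, w0Rw1, w1Rw0, w1Rw1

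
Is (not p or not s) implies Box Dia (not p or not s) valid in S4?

Tableau for the negation not ((not p or not s) implies Box Dia (not p or not s)):
1. not ((not p or not s) implies Box Dia (not p or not s)), u
2. not p or not s, u
3. not Box Dia (not p or not s), u
4. not s, u
5. not Dia (not p or not s), v
6. not (not p or not s), v
7. p, v
8. s, v
Accessibility: uRu, uRv, vRv
The negation has an open branch (countermodel exists).

No, not valid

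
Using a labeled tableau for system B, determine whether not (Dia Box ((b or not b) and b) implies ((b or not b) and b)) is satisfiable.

Unsatisfiable

1. not (Dia Box ((b or not b) and b) implies ((b or not b) and b)), 0
2. Dia Box ((b or not b) and b), 0   [neg-implies-rule on 1]
3. not ((b or not b) and b), 0   [neg-implies-rule on 1]
4. not b, 0   [neg-and-rule on 3 (branches; this branch)]
5. Box ((b or not b) and b), 1   [Dia-rule on 2: fresh world 1, 0R1]
6. (b or not b) and b, 0   [Box-rule on 5 via 1R0]
7. b or not b, 0   [and-rule on 6]
8. b, 0   [and-rule on 6]
Accessibility: 0R0, 0R1, 1R0, 1R1
Branch closes: b and not b both at 0.
(One branch shown.) All branches close.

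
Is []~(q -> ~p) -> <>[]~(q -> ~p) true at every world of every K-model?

Tableau for the negation ~([]~(q -> ~p) -> <>[]~(q -> ~p)):
1. ~([]~(q -> ~p) -> <>[]~(q -> ~p)), u
2. []~(q -> ~p), u
3. ~<>[]~(q -> ~p), u
The negation has an open branch (countermodel exists).

Not valid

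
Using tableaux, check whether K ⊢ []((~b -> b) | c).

Tableau for the negation ~[]((~b -> b) | c):
1. ~[]((~b -> b) | c), 0
2. ~((~b -> b) | c), 1
3. ~(~b -> b), 1
4. ~c, 1
5. ~b, 1
Accessibility: 0R1
The negation has an open branch (countermodel exists).

No, not valid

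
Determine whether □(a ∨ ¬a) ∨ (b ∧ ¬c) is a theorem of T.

Tableau for the negation ¬(□(a ∨ ¬a) ∨ (b ∧ ¬c)):
1. ¬(□(a ∨ ¬a) ∨ (b ∧ ¬c)), 0
2. ¬□(a ∨ ¬a), 0
3. ¬(b ∧ ¬c), 0
4. c, 0
5. ¬(a ∨ ¬a), 1
6. ¬a, 1
7. a, 1
Accessibility: 0R0, 0R1, 1R1
Branch closes: a and ¬a both at 1.
All branches of the negation close; one closing branch shown above.

Yes, valid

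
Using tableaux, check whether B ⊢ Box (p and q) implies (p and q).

Tableau for the negation not (Box (p and q) implies (p and q)):
1. not (Box (p and q) implies (p and q)), u
2. Box (p and q), u   [neg-implies-rule on 1]
3. not (p and q), u   [neg-implies-rule on 1]
4. p and q, u   [Box-rule on 2 via uRu]
5. p, u   [and-rule on 4]
6. q, u   [and-rule on 4]
7. not q, u   [neg-and-rule on 3 (branches; this branch)]
Accessibility: uRu
Branch closes: q and not q both at u.
All branches of the negation close; one closing branch shown above.

Valid in B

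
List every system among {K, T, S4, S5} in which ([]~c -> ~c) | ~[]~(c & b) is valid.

T, S4, S5

K-tableau for the negation ~(([]~c -> ~c) | ~[]~(c & b)):
1. ~(([]~c -> ~c) | ~[]~(c & b)), u
2. ~([]~c -> ~c), u
3. []~(c & b), u
4. []~c, u
5. c, u
Complete open branch: countermodel on a K-frame, so not valid in K.
T-tableau for the negation ~(([]~c -> ~c) | ~[]~(c & b)):
1. ~(([]~c -> ~c) | ~[]~(c & b)), u
2. ~([]~c -> ~c), u
3. []~(c & b), u
4. []~c, u
5. c, u
6. ~(c & b), u
7. ~c, u
Accessibility: uRu
Branch closes: c and ~c both at u.
Every branch closes (one shown): valid in T, hence also in S4, S5 (every theorem of T is a theorem of S4 and S5).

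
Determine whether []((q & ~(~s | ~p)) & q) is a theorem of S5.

Tableau for the negation ~[]((q & ~(~s | ~p)) & q):
1. ~[]((q & ~(~s | ~p)) & q), u
2. ~((q & ~(~s | ~p)) & q), v   [~[]-rule on 1: fresh world v, uRv]
3. ~q, v   [~&-rule on 2 (branches; this branch)]
Accessibility: uRu, uRv, vRu, vRv
The negation has an open branch (countermodel exists).

Not valid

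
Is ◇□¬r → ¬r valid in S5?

Tableau for the negation ¬(◇□¬r → ¬r):
1. ¬(◇□¬r → ¬r), u
2. ◇□¬r, u
3. r, u
4. □¬r, v
5. ¬r, u
Accessibility: uRu, uRv, vRu, vRv
Branch closes: r and ¬r both at u.
Every branch of the negation's tableau closes; the branch above is one of them.

Yes, valid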